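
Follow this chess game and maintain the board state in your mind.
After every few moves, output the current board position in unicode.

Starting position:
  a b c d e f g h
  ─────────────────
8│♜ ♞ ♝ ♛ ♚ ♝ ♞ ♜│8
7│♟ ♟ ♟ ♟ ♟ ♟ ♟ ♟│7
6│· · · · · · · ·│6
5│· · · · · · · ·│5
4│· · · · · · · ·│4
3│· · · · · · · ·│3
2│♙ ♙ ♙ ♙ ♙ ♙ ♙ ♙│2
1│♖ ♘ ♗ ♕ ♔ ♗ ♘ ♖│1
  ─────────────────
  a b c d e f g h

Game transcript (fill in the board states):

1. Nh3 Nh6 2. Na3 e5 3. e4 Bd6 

  a b c d e f g h
  ─────────────────
8│♜ ♞ ♝ ♛ ♚ · · ♜│8
7│♟ ♟ ♟ ♟ · ♟ ♟ ♟│7
6│· · · ♝ · · · ♞│6
5│· · · · ♟ · · ·│5
4│· · · · ♙ · · ·│4
3│♘ · · · · · · ♘│3
2│♙ ♙ ♙ ♙ · ♙ ♙ ♙│2
1│♖ · ♗ ♕ ♔ ♗ · ♖│1
  ─────────────────
  a b c d e f g h

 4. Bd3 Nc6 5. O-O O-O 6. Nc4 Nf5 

  a b c d e f g h
  ─────────────────
8│♜ · ♝ ♛ · ♜ ♚ ·│8
7│♟ ♟ ♟ ♟ · ♟ ♟ ♟│7
6│· · ♞ ♝ · · · ·│6
5│· · · · ♟ ♞ · ·│5
4│· · ♘ · ♙ · · ·│4
3│· · · ♗ · · · ♘│3
2│♙ ♙ ♙ ♙ · ♙ ♙ ♙│2
1│♖ · ♗ ♕ · ♖ ♔ ·│1
  ─────────────────
  a b c d e f g h

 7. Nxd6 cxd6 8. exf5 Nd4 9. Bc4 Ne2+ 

  a b c d e f g h
  ─────────────────
8│♜ · ♝ ♛ · ♜ ♚ ·│8
7│♟ ♟ · ♟ · ♟ ♟ ♟│7
6│· · · ♟ · · · ·│6
5│· · · · ♟ ♙ · ·│5
4│· · ♗ · · · · ·│4
3│· · · · · · · ♘│3
2│♙ ♙ ♙ ♙ ♞ ♙ ♙ ♙│2
1│♖ · ♗ ♕ · ♖ ♔ ·│1
  ─────────────────
  a b c d e f g h

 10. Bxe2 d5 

  a b c d e f g h
  ─────────────────
8│♜ · ♝ ♛ · ♜ ♚ ·│8
7│♟ ♟ · ♟ · ♟ ♟ ♟│7
6│· · · · · · · ·│6
5│· · · ♟ ♟ ♙ · ·│5
4│· · · · · · · ·│4
3│· · · · · · · ♘│3
2│♙ ♙ ♙ ♙ ♗ ♙ ♙ ♙│2
1│♖ · ♗ ♕ · ♖ ♔ ·│1
  ─────────────────
  a b c d e f g h


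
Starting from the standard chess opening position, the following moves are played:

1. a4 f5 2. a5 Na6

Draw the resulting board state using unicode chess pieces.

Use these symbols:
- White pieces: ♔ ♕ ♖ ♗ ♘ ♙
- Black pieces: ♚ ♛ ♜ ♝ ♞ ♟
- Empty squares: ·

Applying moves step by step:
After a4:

♜ ♞ ♝ ♛ ♚ ♝ ♞ ♜
♟ ♟ ♟ ♟ ♟ ♟ ♟ ♟
· · · · · · · ·
· · · · · · · ·
♙ · · · · · · ·
· · · · · · · ·
· ♙ ♙ ♙ ♙ ♙ ♙ ♙
♖ ♘ ♗ ♕ ♔ ♗ ♘ ♖


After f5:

♜ ♞ ♝ ♛ ♚ ♝ ♞ ♜
♟ ♟ ♟ ♟ ♟ · ♟ ♟
· · · · · · · ·
· · · · · ♟ · ·
♙ · · · · · · ·
· · · · · · · ·
· ♙ ♙ ♙ ♙ ♙ ♙ ♙
♖ ♘ ♗ ♕ ♔ ♗ ♘ ♖


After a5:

♜ ♞ ♝ ♛ ♚ ♝ ♞ ♜
♟ ♟ ♟ ♟ ♟ · ♟ ♟
· · · · · · · ·
♙ · · · · ♟ · ·
· · · · · · · ·
· · · · · · · ·
· ♙ ♙ ♙ ♙ ♙ ♙ ♙
♖ ♘ ♗ ♕ ♔ ♗ ♘ ♖


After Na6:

♜ · ♝ ♛ ♚ ♝ ♞ ♜
♟ ♟ ♟ ♟ ♟ · ♟ ♟
♞ · · · · · · ·
♙ · · · · ♟ · ·
· · · · · · · ·
· · · · · · · ·
· ♙ ♙ ♙ ♙ ♙ ♙ ♙
♖ ♘ ♗ ♕ ♔ ♗ ♘ ♖



  a b c d e f g h
  ─────────────────
8│♜ · ♝ ♛ ♚ ♝ ♞ ♜│8
7│♟ ♟ ♟ ♟ ♟ · ♟ ♟│7
6│♞ · · · · · · ·│6
5│♙ · · · · ♟ · ·│5
4│· · · · · · · ·│4
3│· · · · · · · ·│3
2│· ♙ ♙ ♙ ♙ ♙ ♙ ♙│2
1│♖ ♘ ♗ ♕ ♔ ♗ ♘ ♖│1
  ─────────────────
  a b c d e f g h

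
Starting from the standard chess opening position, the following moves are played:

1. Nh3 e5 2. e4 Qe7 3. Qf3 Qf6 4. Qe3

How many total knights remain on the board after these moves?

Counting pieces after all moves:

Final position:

  a b c d e f g h
  ─────────────────
8│♜ ♞ ♝ · ♚ ♝ ♞ ♜│8
7│♟ ♟ ♟ ♟ · ♟ ♟ ♟│7
6│· · · · · ♛ · ·│6
5│· · · · ♟ · · ·│5
4│· · · · ♙ · · ·│4
3│· · · · ♕ · · ♘│3
2│♙ ♙ ♙ ♙ · ♙ ♙ ♙│2
1│♖ ♘ ♗ · ♔ ♗ · ♖│1
  ─────────────────
  a b c d e f g h


4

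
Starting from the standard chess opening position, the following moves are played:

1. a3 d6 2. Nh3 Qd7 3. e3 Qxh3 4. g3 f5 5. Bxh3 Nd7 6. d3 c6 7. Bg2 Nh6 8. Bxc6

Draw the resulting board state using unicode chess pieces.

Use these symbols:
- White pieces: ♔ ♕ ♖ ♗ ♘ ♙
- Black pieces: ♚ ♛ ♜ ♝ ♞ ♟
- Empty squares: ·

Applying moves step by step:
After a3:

♜ ♞ ♝ ♛ ♚ ♝ ♞ ♜
♟ ♟ ♟ ♟ ♟ ♟ ♟ ♟
· · · · · · · ·
· · · · · · · ·
· · · · · · · ·
♙ · · · · · · ·
· ♙ ♙ ♙ ♙ ♙ ♙ ♙
♖ ♘ ♗ ♕ ♔ ♗ ♘ ♖


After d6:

♜ ♞ ♝ ♛ ♚ ♝ ♞ ♜
♟ ♟ ♟ · ♟ ♟ ♟ ♟
· · · ♟ · · · ·
· · · · · · · ·
· · · · · · · ·
♙ · · · · · · ·
· ♙ ♙ ♙ ♙ ♙ ♙ ♙
♖ ♘ ♗ ♕ ♔ ♗ ♘ ♖


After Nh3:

♜ ♞ ♝ ♛ ♚ ♝ ♞ ♜
♟ ♟ ♟ · ♟ ♟ ♟ ♟
· · · ♟ · · · ·
· · · · · · · ·
· · · · · · · ·
♙ · · · · · · ♘
· ♙ ♙ ♙ ♙ ♙ ♙ ♙
♖ ♘ ♗ ♕ ♔ ♗ · ♖


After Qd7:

♜ ♞ ♝ · ♚ ♝ ♞ ♜
♟ ♟ ♟ ♛ ♟ ♟ ♟ ♟
· · · ♟ · · · ·
· · · · · · · ·
· · · · · · · ·
♙ · · · · · · ♘
· ♙ ♙ ♙ ♙ ♙ ♙ ♙
♖ ♘ ♗ ♕ ♔ ♗ · ♖


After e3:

♜ ♞ ♝ · ♚ ♝ ♞ ♜
♟ ♟ ♟ ♛ ♟ ♟ ♟ ♟
· · · ♟ · · · ·
· · · · · · · ·
· · · · · · · ·
♙ · · · ♙ · · ♘
· ♙ ♙ ♙ · ♙ ♙ ♙
♖ ♘ ♗ ♕ ♔ ♗ · ♖


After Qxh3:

♜ ♞ ♝ · ♚ ♝ ♞ ♜
♟ ♟ ♟ · ♟ ♟ ♟ ♟
· · · ♟ · · · ·
· · · · · · · ·
· · · · · · · ·
♙ · · · ♙ · · ♛
· ♙ ♙ ♙ · ♙ ♙ ♙
♖ ♘ ♗ ♕ ♔ ♗ · ♖


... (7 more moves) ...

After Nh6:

♜ · ♝ · ♚ ♝ · ♜
♟ ♟ · ♞ ♟ · ♟ ♟
· · ♟ ♟ · · · ♞
· · · · · ♟ · ·
· · · · · · · ·
♙ · · ♙ ♙ · ♙ ·
· ♙ ♙ · · ♙ ♗ ♙
♖ ♘ ♗ ♕ ♔ · · ♖


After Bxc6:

♜ · ♝ · ♚ ♝ · ♜
♟ ♟ · ♞ ♟ · ♟ ♟
· · ♗ ♟ · · · ♞
· · · · · ♟ · ·
· · · · · · · ·
♙ · · ♙ ♙ · ♙ ·
· ♙ ♙ · · ♙ · ♙
♖ ♘ ♗ ♕ ♔ · · ♖



  a b c d e f g h
  ─────────────────
8│♜ · ♝ · ♚ ♝ · ♜│8
7│♟ ♟ · ♞ ♟ · ♟ ♟│7
6│· · ♗ ♟ · · · ♞│6
5│· · · · · ♟ · ·│5
4│· · · · · · · ·│4
3│♙ · · ♙ ♙ · ♙ ·│3
2│· ♙ ♙ · · ♙ · ♙│2
1│♖ ♘ ♗ ♕ ♔ · · ♖│1
  ─────────────────
  a b c d e f g h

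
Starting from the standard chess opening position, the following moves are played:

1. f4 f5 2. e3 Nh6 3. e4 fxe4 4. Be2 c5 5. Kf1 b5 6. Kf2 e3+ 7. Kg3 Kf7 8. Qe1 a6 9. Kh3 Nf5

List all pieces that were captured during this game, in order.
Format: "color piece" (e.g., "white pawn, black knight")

Tracking captures:
  fxe4: captured white pawn

white pawn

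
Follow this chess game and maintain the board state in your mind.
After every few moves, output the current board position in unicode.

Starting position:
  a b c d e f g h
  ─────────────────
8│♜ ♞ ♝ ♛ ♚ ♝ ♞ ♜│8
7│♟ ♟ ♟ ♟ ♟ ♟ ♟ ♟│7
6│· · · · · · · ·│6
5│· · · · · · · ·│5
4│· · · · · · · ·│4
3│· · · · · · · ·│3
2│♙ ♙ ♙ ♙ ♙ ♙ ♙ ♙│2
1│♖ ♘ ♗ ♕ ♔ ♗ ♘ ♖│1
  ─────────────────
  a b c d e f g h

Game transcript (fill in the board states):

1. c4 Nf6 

  a b c d e f g h
  ─────────────────
8│♜ ♞ ♝ ♛ ♚ ♝ · ♜│8
7│♟ ♟ ♟ ♟ ♟ ♟ ♟ ♟│7
6│· · · · · ♞ · ·│6
5│· · · · · · · ·│5
4│· · ♙ · · · · ·│4
3│· · · · · · · ·│3
2│♙ ♙ · ♙ ♙ ♙ ♙ ♙│2
1│♖ ♘ ♗ ♕ ♔ ♗ ♘ ♖│1
  ─────────────────
  a b c d e f g h

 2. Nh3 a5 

  a b c d e f g h
  ─────────────────
8│♜ ♞ ♝ ♛ ♚ ♝ · ♜│8
7│· ♟ ♟ ♟ ♟ ♟ ♟ ♟│7
6│· · · · · ♞ · ·│6
5│♟ · · · · · · ·│5
4│· · ♙ · · · · ·│4
3│· · · · · · · ♘│3
2│♙ ♙ · ♙ ♙ ♙ ♙ ♙│2
1│♖ ♘ ♗ ♕ ♔ ♗ · ♖│1
  ─────────────────
  a b c d e f g h

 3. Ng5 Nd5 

  a b c d e f g h
  ─────────────────
8│♜ ♞ ♝ ♛ ♚ ♝ · ♜│8
7│· ♟ ♟ ♟ ♟ ♟ ♟ ♟│7
6│· · · · · · · ·│6
5│♟ · · ♞ · · ♘ ·│5
4│· · ♙ · · · · ·│4
3│· · · · · · · ·│3
2│♙ ♙ · ♙ ♙ ♙ ♙ ♙│2
1│♖ ♘ ♗ ♕ ♔ ♗ · ♖│1
  ─────────────────
  a b c d e f g h



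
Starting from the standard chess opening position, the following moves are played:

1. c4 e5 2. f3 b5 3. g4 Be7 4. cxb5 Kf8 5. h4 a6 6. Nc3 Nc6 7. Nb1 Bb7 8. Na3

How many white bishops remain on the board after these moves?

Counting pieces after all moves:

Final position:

  a b c d e f g h
  ─────────────────
8│♜ · · ♛ · ♚ ♞ ♜│8
7│· ♝ ♟ ♟ ♝ ♟ ♟ ♟│7
6│♟ · ♞ · · · · ·│6
5│· ♙ · · ♟ · · ·│5
4│· · · · · · ♙ ♙│4
3│♘ · · · · ♙ · ·│3
2│♙ ♙ · ♙ ♙ · · ·│2
1│♖ · ♗ ♕ ♔ ♗ ♘ ♖│1
  ─────────────────
  a b c d e f g h


2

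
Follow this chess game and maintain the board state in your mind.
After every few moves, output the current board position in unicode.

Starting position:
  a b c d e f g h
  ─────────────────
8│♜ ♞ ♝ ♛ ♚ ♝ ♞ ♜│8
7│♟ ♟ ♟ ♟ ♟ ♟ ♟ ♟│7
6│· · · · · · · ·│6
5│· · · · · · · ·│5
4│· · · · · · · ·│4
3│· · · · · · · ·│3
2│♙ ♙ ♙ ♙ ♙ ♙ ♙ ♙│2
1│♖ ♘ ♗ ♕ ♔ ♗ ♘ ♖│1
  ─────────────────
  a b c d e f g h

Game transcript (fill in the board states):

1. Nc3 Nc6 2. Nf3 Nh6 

  a b c d e f g h
  ─────────────────
8│♜ · ♝ ♛ ♚ ♝ · ♜│8
7│♟ ♟ ♟ ♟ ♟ ♟ ♟ ♟│7
6│· · ♞ · · · · ♞│6
5│· · · · · · · ·│5
4│· · · · · · · ·│4
3│· · ♘ · · ♘ · ·│3
2│♙ ♙ ♙ ♙ ♙ ♙ ♙ ♙│2
1│♖ · ♗ ♕ ♔ ♗ · ♖│1
  ─────────────────
  a b c d e f g h

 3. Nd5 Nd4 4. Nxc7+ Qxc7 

  a b c d e f g h
  ─────────────────
8│♜ · ♝ · ♚ ♝ · ♜│8
7│♟ ♟ ♛ ♟ ♟ ♟ ♟ ♟│7
6│· · · · · · · ♞│6
5│· · · · · · · ·│5
4│· · · ♞ · · · ·│4
3│· · · · · ♘ · ·│3
2│♙ ♙ ♙ ♙ ♙ ♙ ♙ ♙│2
1│♖ · ♗ ♕ ♔ ♗ · ♖│1
  ─────────────────
  a b c d e f g h

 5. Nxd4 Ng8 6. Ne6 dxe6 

  a b c d e f g h
  ─────────────────
8│♜ · ♝ · ♚ ♝ ♞ ♜│8
7│♟ ♟ ♛ · ♟ ♟ ♟ ♟│7
6│· · · · ♟ · · ·│6
5│· · · · · · · ·│5
4│· · · · · · · ·│4
3│· · · · · · · ·│3
2│♙ ♙ ♙ ♙ ♙ ♙ ♙ ♙│2
1│♖ · ♗ ♕ ♔ ♗ · ♖│1
  ─────────────────
  a b c d e f g h

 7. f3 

  a b c d e f g h
  ─────────────────
8│♜ · ♝ · ♚ ♝ ♞ ♜│8
7│♟ ♟ ♛ · ♟ ♟ ♟ ♟│7
6│· · · · ♟ · · ·│6
5│· · · · · · · ·│5
4│· · · · · · · ·│4
3│· · · · · ♙ · ·│3
2│♙ ♙ ♙ ♙ ♙ · ♙ ♙│2
1│♖ · ♗ ♕ ♔ ♗ · ♖│1
  ─────────────────
  a b c d e f g h


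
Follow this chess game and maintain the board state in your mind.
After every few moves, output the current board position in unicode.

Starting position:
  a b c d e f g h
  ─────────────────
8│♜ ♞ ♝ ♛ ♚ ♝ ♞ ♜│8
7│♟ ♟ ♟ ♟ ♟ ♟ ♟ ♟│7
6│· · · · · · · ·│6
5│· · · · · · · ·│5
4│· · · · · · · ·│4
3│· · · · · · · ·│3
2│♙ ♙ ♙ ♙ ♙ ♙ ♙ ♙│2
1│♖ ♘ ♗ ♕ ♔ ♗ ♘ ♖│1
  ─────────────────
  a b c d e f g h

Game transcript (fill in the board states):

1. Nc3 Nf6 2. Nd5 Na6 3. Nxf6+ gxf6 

  a b c d e f g h
  ─────────────────
8│♜ · ♝ ♛ ♚ ♝ · ♜│8
7│♟ ♟ ♟ ♟ ♟ ♟ · ♟│7
6│♞ · · · · ♟ · ·│6
5│· · · · · · · ·│5
4│· · · · · · · ·│4
3│· · · · · · · ·│3
2│♙ ♙ ♙ ♙ ♙ ♙ ♙ ♙│2
1│♖ · ♗ ♕ ♔ ♗ ♘ ♖│1
  ─────────────────
  a b c d e f g h

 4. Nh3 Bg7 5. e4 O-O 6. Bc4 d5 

  a b c d e f g h
  ─────────────────
8│♜ · ♝ ♛ · ♜ ♚ ·│8
7│♟ ♟ ♟ · ♟ ♟ ♝ ♟│7
6│♞ · · · · ♟ · ·│6
5│· · · ♟ · · · ·│5
4│· · ♗ · ♙ · · ·│4
3│· · · · · · · ♘│3
2│♙ ♙ ♙ ♙ · ♙ ♙ ♙│2
1│♖ · ♗ ♕ ♔ · · ♖│1
  ─────────────────
  a b c d e f g h

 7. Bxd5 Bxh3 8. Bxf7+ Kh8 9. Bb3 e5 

  a b c d e f g h
  ─────────────────
8│♜ · · ♛ · ♜ · ♚│8
7│♟ ♟ ♟ · · · ♝ ♟│7
6│♞ · · · · ♟ · ·│6
5│· · · · ♟ · · ·│5
4│· · · · ♙ · · ·│4
3│· ♗ · · · · · ♝│3
2│♙ ♙ ♙ ♙ · ♙ ♙ ♙│2
1│♖ · ♗ ♕ ♔ · · ♖│1
  ─────────────────
  a b c d e f g h

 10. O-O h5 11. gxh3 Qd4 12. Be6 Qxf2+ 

  a b c d e f g h
  ─────────────────
8│♜ · · · · ♜ · ♚│8
7│♟ ♟ ♟ · · · ♝ ·│7
6│♞ · · · ♗ ♟ · ·│6
5│· · · · ♟ · · ♟│5
4│· · · · ♙ · · ·│4
3│· · · · · · · ♙│3
2│♙ ♙ ♙ ♙ · ♛ · ♙│2
1│♖ · ♗ ♕ · ♖ ♔ ·│1
  ─────────────────
  a b c d e f g h

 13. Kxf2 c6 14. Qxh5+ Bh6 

  a b c d e f g h
  ─────────────────
8│♜ · · · · ♜ · ♚│8
7│♟ ♟ · · · · · ·│7
6│♞ · ♟ · ♗ ♟ · ♝│6
5│· · · · ♟ · · ♕│5
4│· · · · ♙ · · ·│4
3│· · · · · · · ♙│3
2│♙ ♙ ♙ ♙ · ♔ · ♙│2
1│♖ · ♗ · · ♖ · ·│1
  ─────────────────
  a b c d e f g h


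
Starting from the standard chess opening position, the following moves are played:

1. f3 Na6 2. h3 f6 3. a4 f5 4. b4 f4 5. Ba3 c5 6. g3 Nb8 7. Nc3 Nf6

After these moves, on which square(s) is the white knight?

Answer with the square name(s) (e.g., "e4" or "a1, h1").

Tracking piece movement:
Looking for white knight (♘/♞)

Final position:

  a b c d e f g h
  ─────────────────
8│♜ ♞ ♝ ♛ ♚ ♝ · ♜│8
7│♟ ♟ · ♟ ♟ · ♟ ♟│7
6│· · · · · ♞ · ·│6
5│· · ♟ · · · · ·│5
4│♙ ♙ · · · ♟ · ·│4
3│♗ · ♘ · · ♙ ♙ ♙│3
2│· · ♙ ♙ ♙ · · ·│2
1│♖ · · ♕ ♔ ♗ ♘ ♖│1
  ─────────────────
  a b c d e f g h


c3, g1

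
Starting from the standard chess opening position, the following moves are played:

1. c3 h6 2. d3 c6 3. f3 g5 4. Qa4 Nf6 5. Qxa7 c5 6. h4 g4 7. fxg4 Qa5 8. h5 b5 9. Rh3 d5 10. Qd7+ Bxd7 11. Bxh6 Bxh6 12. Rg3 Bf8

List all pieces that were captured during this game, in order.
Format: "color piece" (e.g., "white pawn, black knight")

Tracking captures:
  Qxa7: captured black pawn
  fxg4: captured black pawn
  Bxd7: captured white queen
  Bxh6: captured black pawn
  Bxh6: captured white bishop

black pawn, black pawn, white queen, black pawn, white bishop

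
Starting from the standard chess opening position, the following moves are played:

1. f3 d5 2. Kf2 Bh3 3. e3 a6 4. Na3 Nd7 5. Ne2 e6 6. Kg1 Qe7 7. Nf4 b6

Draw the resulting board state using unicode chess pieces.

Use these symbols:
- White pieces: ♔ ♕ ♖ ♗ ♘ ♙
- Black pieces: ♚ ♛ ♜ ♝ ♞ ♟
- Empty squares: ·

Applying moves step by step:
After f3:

♜ ♞ ♝ ♛ ♚ ♝ ♞ ♜
♟ ♟ ♟ ♟ ♟ ♟ ♟ ♟
· · · · · · · ·
· · · · · · · ·
· · · · · · · ·
· · · · · ♙ · ·
♙ ♙ ♙ ♙ ♙ · ♙ ♙
♖ ♘ ♗ ♕ ♔ ♗ ♘ ♖


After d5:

♜ ♞ ♝ ♛ ♚ ♝ ♞ ♜
♟ ♟ ♟ · ♟ ♟ ♟ ♟
· · · · · · · ·
· · · ♟ · · · ·
· · · · · · · ·
· · · · · ♙ · ·
♙ ♙ ♙ ♙ ♙ · ♙ ♙
♖ ♘ ♗ ♕ ♔ ♗ ♘ ♖


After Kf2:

♜ ♞ ♝ ♛ ♚ ♝ ♞ ♜
♟ ♟ ♟ · ♟ ♟ ♟ ♟
· · · · · · · ·
· · · ♟ · · · ·
· · · · · · · ·
· · · · · ♙ · ·
♙ ♙ ♙ ♙ ♙ ♔ ♙ ♙
♖ ♘ ♗ ♕ · ♗ ♘ ♖


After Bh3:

♜ ♞ · ♛ ♚ ♝ ♞ ♜
♟ ♟ ♟ · ♟ ♟ ♟ ♟
· · · · · · · ·
· · · ♟ · · · ·
· · · · · · · ·
· · · · · ♙ · ♝
♙ ♙ ♙ ♙ ♙ ♔ ♙ ♙
♖ ♘ ♗ ♕ · ♗ ♘ ♖


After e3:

♜ ♞ · ♛ ♚ ♝ ♞ ♜
♟ ♟ ♟ · ♟ ♟ ♟ ♟
· · · · · · · ·
· · · ♟ · · · ·
· · · · · · · ·
· · · · ♙ ♙ · ♝
♙ ♙ ♙ ♙ · ♔ ♙ ♙
♖ ♘ ♗ ♕ · ♗ ♘ ♖


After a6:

♜ ♞ · ♛ ♚ ♝ ♞ ♜
· ♟ ♟ · ♟ ♟ ♟ ♟
♟ · · · · · · ·
· · · ♟ · · · ·
· · · · · · · ·
· · · · ♙ ♙ · ♝
♙ ♙ ♙ ♙ · ♔ ♙ ♙
♖ ♘ ♗ ♕ · ♗ ♘ ♖


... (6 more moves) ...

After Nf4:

♜ · · · ♚ ♝ ♞ ♜
· ♟ ♟ ♞ ♛ ♟ ♟ ♟
♟ · · · ♟ · · ·
· · · ♟ · · · ·
· · · · · ♘ · ·
♘ · · · ♙ ♙ · ♝
♙ ♙ ♙ ♙ · · ♙ ♙
♖ · ♗ ♕ · ♗ ♔ ♖


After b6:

♜ · · · ♚ ♝ ♞ ♜
· · ♟ ♞ ♛ ♟ ♟ ♟
♟ ♟ · · ♟ · · ·
· · · ♟ · · · ·
· · · · · ♘ · ·
♘ · · · ♙ ♙ · ♝
♙ ♙ ♙ ♙ · · ♙ ♙
♖ · ♗ ♕ · ♗ ♔ ♖



  a b c d e f g h
  ─────────────────
8│♜ · · · ♚ ♝ ♞ ♜│8
7│· · ♟ ♞ ♛ ♟ ♟ ♟│7
6│♟ ♟ · · ♟ · · ·│6
5│· · · ♟ · · · ·│5
4│· · · · · ♘ · ·│4
3│♘ · · · ♙ ♙ · ♝│3
2│♙ ♙ ♙ ♙ · · ♙ ♙│2
1│♖ · ♗ ♕ · ♗ ♔ ♖│1
  ─────────────────
  a b c d e f g h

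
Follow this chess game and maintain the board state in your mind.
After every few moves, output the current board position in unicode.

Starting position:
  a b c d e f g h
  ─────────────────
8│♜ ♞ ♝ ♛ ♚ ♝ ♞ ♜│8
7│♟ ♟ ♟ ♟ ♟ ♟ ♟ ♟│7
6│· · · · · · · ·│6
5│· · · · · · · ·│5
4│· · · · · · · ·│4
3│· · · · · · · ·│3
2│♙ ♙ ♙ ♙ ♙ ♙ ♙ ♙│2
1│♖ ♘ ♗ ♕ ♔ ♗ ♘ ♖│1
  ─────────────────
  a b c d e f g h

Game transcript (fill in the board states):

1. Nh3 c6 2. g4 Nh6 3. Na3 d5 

  a b c d e f g h
  ─────────────────
8│♜ ♞ ♝ ♛ ♚ ♝ · ♜│8
7│♟ ♟ · · ♟ ♟ ♟ ♟│7
6│· · ♟ · · · · ♞│6
5│· · · ♟ · · · ·│5
4│· · · · · · ♙ ·│4
3│♘ · · · · · · ♘│3
2│♙ ♙ ♙ ♙ ♙ ♙ · ♙│2
1│♖ · ♗ ♕ ♔ ♗ · ♖│1
  ─────────────────
  a b c d e f g h

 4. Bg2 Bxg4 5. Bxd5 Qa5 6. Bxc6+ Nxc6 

  a b c d e f g h
  ─────────────────
8│♜ · · · ♚ ♝ · ♜│8
7│♟ ♟ · · ♟ ♟ ♟ ♟│7
6│· · ♞ · · · · ♞│6
5│♛ · · · · · · ·│5
4│· · · · · · ♝ ·│4
3│♘ · · · · · · ♘│3
2│♙ ♙ ♙ ♙ ♙ ♙ · ♙│2
1│♖ · ♗ ♕ ♔ · · ♖│1
  ─────────────────
  a b c d e f g h

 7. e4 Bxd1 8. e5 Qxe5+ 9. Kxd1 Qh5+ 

  a b c d e f g h
  ─────────────────
8│♜ · · · ♚ ♝ · ♜│8
7│♟ ♟ · · ♟ ♟ ♟ ♟│7
6│· · ♞ · · · · ♞│6
5│· · · · · · · ♛│5
4│· · · · · · · ·│4
3│♘ · · · · · · ♘│3
2│♙ ♙ ♙ ♙ · ♙ · ♙│2
1│♖ · ♗ ♔ · · · ♖│1
  ─────────────────
  a b c d e f g h

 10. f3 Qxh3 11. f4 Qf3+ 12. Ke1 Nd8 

  a b c d e f g h
  ─────────────────
8│♜ · · ♞ ♚ ♝ · ♜│8
7│♟ ♟ · · ♟ ♟ ♟ ♟│7
6│· · · · · · · ♞│6
5│· · · · · · · ·│5
4│· · · · · ♙ · ·│4
3│♘ · · · · ♛ · ·│3
2│♙ ♙ ♙ ♙ · · · ♙│2
1│♖ · ♗ · ♔ · · ♖│1
  ─────────────────
  a b c d e f g h



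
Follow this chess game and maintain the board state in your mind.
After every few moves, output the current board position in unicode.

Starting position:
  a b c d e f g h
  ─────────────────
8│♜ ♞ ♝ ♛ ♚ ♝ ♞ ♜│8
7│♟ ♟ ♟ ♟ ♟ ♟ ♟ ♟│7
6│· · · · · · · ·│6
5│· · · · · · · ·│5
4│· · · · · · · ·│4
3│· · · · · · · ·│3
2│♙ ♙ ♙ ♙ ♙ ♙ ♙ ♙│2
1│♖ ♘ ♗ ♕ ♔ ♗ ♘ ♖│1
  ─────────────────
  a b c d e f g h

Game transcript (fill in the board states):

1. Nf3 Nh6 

  a b c d e f g h
  ─────────────────
8│♜ ♞ ♝ ♛ ♚ ♝ · ♜│8
7│♟ ♟ ♟ ♟ ♟ ♟ ♟ ♟│7
6│· · · · · · · ♞│6
5│· · · · · · · ·│5
4│· · · · · · · ·│4
3│· · · · · ♘ · ·│3
2│♙ ♙ ♙ ♙ ♙ ♙ ♙ ♙│2
1│♖ ♘ ♗ ♕ ♔ ♗ · ♖│1
  ─────────────────
  a b c d e f g h

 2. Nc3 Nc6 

  a b c d e f g h
  ─────────────────
8│♜ · ♝ ♛ ♚ ♝ · ♜│8
7│♟ ♟ ♟ ♟ ♟ ♟ ♟ ♟│7
6│· · ♞ · · · · ♞│6
5│· · · · · · · ·│5
4│· · · · · · · ·│4
3│· · ♘ · · ♘ · ·│3
2│♙ ♙ ♙ ♙ ♙ ♙ ♙ ♙│2
1│♖ · ♗ ♕ ♔ ♗ · ♖│1
  ─────────────────
  a b c d e f g h

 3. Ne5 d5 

  a b c d e f g h
  ─────────────────
8│♜ · ♝ ♛ ♚ ♝ · ♜│8
7│♟ ♟ ♟ · ♟ ♟ ♟ ♟│7
6│· · ♞ · · · · ♞│6
5│· · · ♟ ♘ · · ·│5
4│· · · · · · · ·│4
3│· · ♘ · · · · ·│3
2│♙ ♙ ♙ ♙ ♙ ♙ ♙ ♙│2
1│♖ · ♗ ♕ ♔ ♗ · ♖│1
  ─────────────────
  a b c d e f g h

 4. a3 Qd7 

  a b c d e f g h
  ─────────────────
8│♜ · ♝ · ♚ ♝ · ♜│8
7│♟ ♟ ♟ ♛ ♟ ♟ ♟ ♟│7
6│· · ♞ · · · · ♞│6
5│· · · ♟ ♘ · · ·│5
4│· · · · · · · ·│4
3│♙ · ♘ · · · · ·│3
2│· ♙ ♙ ♙ ♙ ♙ ♙ ♙│2
1│♖ · ♗ ♕ ♔ ♗ · ♖│1
  ─────────────────
  a b c d e f g h



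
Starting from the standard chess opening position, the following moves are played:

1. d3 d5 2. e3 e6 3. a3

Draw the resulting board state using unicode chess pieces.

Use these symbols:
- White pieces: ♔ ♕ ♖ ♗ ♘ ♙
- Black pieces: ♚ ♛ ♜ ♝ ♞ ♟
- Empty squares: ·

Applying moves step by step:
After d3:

♜ ♞ ♝ ♛ ♚ ♝ ♞ ♜
♟ ♟ ♟ ♟ ♟ ♟ ♟ ♟
· · · · · · · ·
· · · · · · · ·
· · · · · · · ·
· · · ♙ · · · ·
♙ ♙ ♙ · ♙ ♙ ♙ ♙
♖ ♘ ♗ ♕ ♔ ♗ ♘ ♖


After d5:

♜ ♞ ♝ ♛ ♚ ♝ ♞ ♜
♟ ♟ ♟ · ♟ ♟ ♟ ♟
· · · · · · · ·
· · · ♟ · · · ·
· · · · · · · ·
· · · ♙ · · · ·
♙ ♙ ♙ · ♙ ♙ ♙ ♙
♖ ♘ ♗ ♕ ♔ ♗ ♘ ♖


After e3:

♜ ♞ ♝ ♛ ♚ ♝ ♞ ♜
♟ ♟ ♟ · ♟ ♟ ♟ ♟
· · · · · · · ·
· · · ♟ · · · ·
· · · · · · · ·
· · · ♙ ♙ · · ·
♙ ♙ ♙ · · ♙ ♙ ♙
♖ ♘ ♗ ♕ ♔ ♗ ♘ ♖


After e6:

♜ ♞ ♝ ♛ ♚ ♝ ♞ ♜
♟ ♟ ♟ · · ♟ ♟ ♟
· · · · ♟ · · ·
· · · ♟ · · · ·
· · · · · · · ·
· · · ♙ ♙ · · ·
♙ ♙ ♙ · · ♙ ♙ ♙
♖ ♘ ♗ ♕ ♔ ♗ ♘ ♖


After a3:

♜ ♞ ♝ ♛ ♚ ♝ ♞ ♜
♟ ♟ ♟ · · ♟ ♟ ♟
· · · · ♟ · · ·
· · · ♟ · · · ·
· · · · · · · ·
♙ · · ♙ ♙ · · ·
· ♙ ♙ · · ♙ ♙ ♙
♖ ♘ ♗ ♕ ♔ ♗ ♘ ♖



  a b c d e f g h
  ─────────────────
8│♜ ♞ ♝ ♛ ♚ ♝ ♞ ♜│8
7│♟ ♟ ♟ · · ♟ ♟ ♟│7
6│· · · · ♟ · · ·│6
5│· · · ♟ · · · ·│5
4│· · · · · · · ·│4
3│♙ · · ♙ ♙ · · ·│3
2│· ♙ ♙ · · ♙ ♙ ♙│2
1│♖ ♘ ♗ ♕ ♔ ♗ ♘ ♖│1
  ─────────────────
  a b c d e f g h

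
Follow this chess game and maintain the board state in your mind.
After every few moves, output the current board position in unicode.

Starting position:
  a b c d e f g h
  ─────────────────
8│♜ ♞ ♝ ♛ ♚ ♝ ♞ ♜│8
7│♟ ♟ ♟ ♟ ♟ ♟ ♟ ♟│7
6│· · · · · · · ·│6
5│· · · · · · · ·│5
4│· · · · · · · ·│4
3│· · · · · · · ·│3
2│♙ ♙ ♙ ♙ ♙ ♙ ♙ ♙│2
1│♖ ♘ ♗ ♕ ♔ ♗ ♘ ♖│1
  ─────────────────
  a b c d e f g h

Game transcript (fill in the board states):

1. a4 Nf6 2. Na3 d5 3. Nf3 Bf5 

  a b c d e f g h
  ─────────────────
8│♜ ♞ · ♛ ♚ ♝ · ♜│8
7│♟ ♟ ♟ · ♟ ♟ ♟ ♟│7
6│· · · · · ♞ · ·│6
5│· · · ♟ · ♝ · ·│5
4│♙ · · · · · · ·│4
3│♘ · · · · ♘ · ·│3
2│· ♙ ♙ ♙ ♙ ♙ ♙ ♙│2
1│♖ · ♗ ♕ ♔ ♗ · ♖│1
  ─────────────────
  a b c d e f g h

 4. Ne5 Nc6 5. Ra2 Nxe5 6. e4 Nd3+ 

  a b c d e f g h
  ─────────────────
8│♜ · · ♛ ♚ ♝ · ♜│8
7│♟ ♟ ♟ · ♟ ♟ ♟ ♟│7
6│· · · · · ♞ · ·│6
5│· · · ♟ · ♝ · ·│5
4│♙ · · · ♙ · · ·│4
3│♘ · · ♞ · · · ·│3
2│♖ ♙ ♙ ♙ · ♙ ♙ ♙│2
1│· · ♗ ♕ ♔ ♗ · ♖│1
  ─────────────────
  a b c d e f g h

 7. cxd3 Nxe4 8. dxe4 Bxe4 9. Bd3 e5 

  a b c d e f g h
  ─────────────────
8│♜ · · ♛ ♚ ♝ · ♜│8
7│♟ ♟ ♟ · · ♟ ♟ ♟│7
6│· · · · · · · ·│6
5│· · · ♟ ♟ · · ·│5
4│♙ · · · ♝ · · ·│4
3│♘ · · ♗ · · · ·│3
2│♖ ♙ · ♙ · ♙ ♙ ♙│2
1│· · ♗ ♕ ♔ · · ♖│1
  ─────────────────
  a b c d e f g h

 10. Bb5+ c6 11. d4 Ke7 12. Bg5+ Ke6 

  a b c d e f g h
  ─────────────────
8│♜ · · ♛ · ♝ · ♜│8
7│♟ ♟ · · · ♟ ♟ ♟│7
6│· · ♟ · ♚ · · ·│6
5│· ♗ · ♟ ♟ · ♗ ·│5
4│♙ · · ♙ ♝ · · ·│4
3│♘ · · · · · · ·│3
2│♖ ♙ · · · ♙ ♙ ♙│2
1│· · · ♕ ♔ · · ♖│1
  ─────────────────
  a b c d e f g h

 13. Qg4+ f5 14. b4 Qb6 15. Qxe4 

  a b c d e f g h
  ─────────────────
8│♜ · · · · ♝ · ♜│8
7│♟ ♟ · · · · ♟ ♟│7
6│· ♛ ♟ · ♚ · · ·│6
5│· ♗ · ♟ ♟ ♟ ♗ ·│5
4│♙ ♙ · ♙ ♕ · · ·│4
3│♘ · · · · · · ·│3
2│♖ · · · · ♙ ♙ ♙│2
1│· · · · ♔ · · ♖│1
  ─────────────────
  a b c d e f g h


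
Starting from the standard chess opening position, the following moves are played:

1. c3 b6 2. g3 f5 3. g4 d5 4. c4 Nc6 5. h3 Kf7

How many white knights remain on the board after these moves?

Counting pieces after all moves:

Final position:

  a b c d e f g h
  ─────────────────
8│♜ · ♝ ♛ · ♝ ♞ ♜│8
7│♟ · ♟ · ♟ ♚ ♟ ♟│7
6│· ♟ ♞ · · · · ·│6
5│· · · ♟ · ♟ · ·│5
4│· · ♙ · · · ♙ ·│4
3│· · · · · · · ♙│3
2│♙ ♙ · ♙ ♙ ♙ · ·│2
1│♖ ♘ ♗ ♕ ♔ ♗ ♘ ♖│1
  ─────────────────
  a b c d e f g h


2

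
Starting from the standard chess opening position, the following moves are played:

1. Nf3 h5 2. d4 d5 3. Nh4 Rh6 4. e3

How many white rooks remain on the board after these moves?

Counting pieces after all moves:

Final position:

  a b c d e f g h
  ─────────────────
8│♜ ♞ ♝ ♛ ♚ ♝ ♞ ·│8
7│♟ ♟ ♟ · ♟ ♟ ♟ ·│7
6│· · · · · · · ♜│6
5│· · · ♟ · · · ♟│5
4│· · · ♙ · · · ♘│4
3│· · · · ♙ · · ·│3
2│♙ ♙ ♙ · · ♙ ♙ ♙│2
1│♖ ♘ ♗ ♕ ♔ ♗ · ♖│1
  ─────────────────
  a b c d e f g h


2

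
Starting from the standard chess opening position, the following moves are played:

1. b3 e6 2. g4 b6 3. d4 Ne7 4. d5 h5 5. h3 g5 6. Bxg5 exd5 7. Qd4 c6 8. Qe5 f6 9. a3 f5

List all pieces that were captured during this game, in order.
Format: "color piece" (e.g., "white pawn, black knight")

Tracking captures:
  Bxg5: captured black pawn
  exd5: captured white pawn

black pawn, white pawn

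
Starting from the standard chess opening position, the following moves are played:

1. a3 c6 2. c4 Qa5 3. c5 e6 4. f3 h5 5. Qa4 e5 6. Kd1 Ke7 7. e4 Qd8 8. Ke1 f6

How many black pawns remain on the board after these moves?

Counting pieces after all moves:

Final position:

  a b c d e f g h
  ─────────────────
8│♜ ♞ ♝ ♛ · ♝ ♞ ♜│8
7│♟ ♟ · ♟ ♚ · ♟ ·│7
6│· · ♟ · · ♟ · ·│6
5│· · ♙ · ♟ · · ♟│5
4│♕ · · · ♙ · · ·│4
3│♙ · · · · ♙ · ·│3
2│· ♙ · ♙ · · ♙ ♙│2
1│♖ ♘ ♗ · ♔ ♗ ♘ ♖│1
  ─────────────────
  a b c d e f g h


8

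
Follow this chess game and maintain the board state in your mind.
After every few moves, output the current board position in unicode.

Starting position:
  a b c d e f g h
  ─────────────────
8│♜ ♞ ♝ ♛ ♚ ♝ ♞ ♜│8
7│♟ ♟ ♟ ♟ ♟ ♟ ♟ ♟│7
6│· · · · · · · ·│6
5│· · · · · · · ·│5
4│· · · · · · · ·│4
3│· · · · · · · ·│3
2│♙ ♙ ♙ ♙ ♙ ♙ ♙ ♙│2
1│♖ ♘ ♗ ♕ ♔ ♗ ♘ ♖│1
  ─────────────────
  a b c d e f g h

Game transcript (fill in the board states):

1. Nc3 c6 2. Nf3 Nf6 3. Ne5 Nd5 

  a b c d e f g h
  ─────────────────
8│♜ ♞ ♝ ♛ ♚ ♝ · ♜│8
7│♟ ♟ · ♟ ♟ ♟ ♟ ♟│7
6│· · ♟ · · · · ·│6
5│· · · ♞ ♘ · · ·│5
4│· · · · · · · ·│4
3│· · ♘ · · · · ·│3
2│♙ ♙ ♙ ♙ ♙ ♙ ♙ ♙│2
1│♖ · ♗ ♕ ♔ ♗ · ♖│1
  ─────────────────
  a b c d e f g h

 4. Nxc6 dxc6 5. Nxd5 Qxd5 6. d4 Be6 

  a b c d e f g h
  ─────────────────
8│♜ ♞ · · ♚ ♝ · ♜│8
7│♟ ♟ · · ♟ ♟ ♟ ♟│7
6│· · ♟ · ♝ · · ·│6
5│· · · ♛ · · · ·│5
4│· · · ♙ · · · ·│4
3│· · · · · · · ·│3
2│♙ ♙ ♙ · ♙ ♙ ♙ ♙│2
1│♖ · ♗ ♕ ♔ ♗ · ♖│1
  ─────────────────
  a b c d e f g h

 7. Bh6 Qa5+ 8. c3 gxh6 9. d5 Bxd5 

  a b c d e f g h
  ─────────────────
8│♜ ♞ · · ♚ ♝ · ♜│8
7│♟ ♟ · · ♟ ♟ · ♟│7
6│· · ♟ · · · · ♟│6
5│♛ · · ♝ · · · ·│5
4│· · · · · · · ·│4
3│· · ♙ · · · · ·│3
2│♙ ♙ · · ♙ ♙ ♙ ♙│2
1│♖ · · ♕ ♔ ♗ · ♖│1
  ─────────────────
  a b c d e f g h

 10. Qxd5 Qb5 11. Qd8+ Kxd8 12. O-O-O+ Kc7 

  a b c d e f g h
  ─────────────────
8│♜ ♞ · · · ♝ · ♜│8
7│♟ ♟ ♚ · ♟ ♟ · ♟│7
6│· · ♟ · · · · ♟│6
5│· ♛ · · · · · ·│5
4│· · · · · · · ·│4
3│· · ♙ · · · · ·│3
2│♙ ♙ · · ♙ ♙ ♙ ♙│2
1│· · ♔ ♖ · ♗ · ♖│1
  ─────────────────
  a b c d e f g h



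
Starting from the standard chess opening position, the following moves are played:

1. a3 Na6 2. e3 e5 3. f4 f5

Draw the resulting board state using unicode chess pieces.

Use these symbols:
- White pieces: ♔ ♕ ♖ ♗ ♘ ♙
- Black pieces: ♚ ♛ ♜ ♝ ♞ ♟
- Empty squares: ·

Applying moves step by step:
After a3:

♜ ♞ ♝ ♛ ♚ ♝ ♞ ♜
♟ ♟ ♟ ♟ ♟ ♟ ♟ ♟
· · · · · · · ·
· · · · · · · ·
· · · · · · · ·
♙ · · · · · · ·
· ♙ ♙ ♙ ♙ ♙ ♙ ♙
♖ ♘ ♗ ♕ ♔ ♗ ♘ ♖


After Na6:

♜ · ♝ ♛ ♚ ♝ ♞ ♜
♟ ♟ ♟ ♟ ♟ ♟ ♟ ♟
♞ · · · · · · ·
· · · · · · · ·
· · · · · · · ·
♙ · · · · · · ·
· ♙ ♙ ♙ ♙ ♙ ♙ ♙
♖ ♘ ♗ ♕ ♔ ♗ ♘ ♖


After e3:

♜ · ♝ ♛ ♚ ♝ ♞ ♜
♟ ♟ ♟ ♟ ♟ ♟ ♟ ♟
♞ · · · · · · ·
· · · · · · · ·
· · · · · · · ·
♙ · · · ♙ · · ·
· ♙ ♙ ♙ · ♙ ♙ ♙
♖ ♘ ♗ ♕ ♔ ♗ ♘ ♖


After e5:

♜ · ♝ ♛ ♚ ♝ ♞ ♜
♟ ♟ ♟ ♟ · ♟ ♟ ♟
♞ · · · · · · ·
· · · · ♟ · · ·
· · · · · · · ·
♙ · · · ♙ · · ·
· ♙ ♙ ♙ · ♙ ♙ ♙
♖ ♘ ♗ ♕ ♔ ♗ ♘ ♖


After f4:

♜ · ♝ ♛ ♚ ♝ ♞ ♜
♟ ♟ ♟ ♟ · ♟ ♟ ♟
♞ · · · · · · ·
· · · · ♟ · · ·
· · · · · ♙ · ·
♙ · · · ♙ · · ·
· ♙ ♙ ♙ · · ♙ ♙
♖ ♘ ♗ ♕ ♔ ♗ ♘ ♖


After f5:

♜ · ♝ ♛ ♚ ♝ ♞ ♜
♟ ♟ ♟ ♟ · · ♟ ♟
♞ · · · · · · ·
· · · · ♟ ♟ · ·
· · · · · ♙ · ·
♙ · · · ♙ · · ·
· ♙ ♙ ♙ · · ♙ ♙
♖ ♘ ♗ ♕ ♔ ♗ ♘ ♖



  a b c d e f g h
  ─────────────────
8│♜ · ♝ ♛ ♚ ♝ ♞ ♜│8
7│♟ ♟ ♟ ♟ · · ♟ ♟│7
6│♞ · · · · · · ·│6
5│· · · · ♟ ♟ · ·│5
4│· · · · · ♙ · ·│4
3│♙ · · · ♙ · · ·│3
2│· ♙ ♙ ♙ · · ♙ ♙│2
1│♖ ♘ ♗ ♕ ♔ ♗ ♘ ♖│1
  ─────────────────
  a b c d e f g h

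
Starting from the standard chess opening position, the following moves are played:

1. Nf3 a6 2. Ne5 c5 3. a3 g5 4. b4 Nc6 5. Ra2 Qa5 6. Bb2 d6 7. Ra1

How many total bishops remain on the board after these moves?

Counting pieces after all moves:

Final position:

  a b c d e f g h
  ─────────────────
8│♜ · ♝ · ♚ ♝ ♞ ♜│8
7│· ♟ · · ♟ ♟ · ♟│7
6│♟ · ♞ ♟ · · · ·│6
5│♛ · ♟ · ♘ · ♟ ·│5
4│· ♙ · · · · · ·│4
3│♙ · · · · · · ·│3
2│· ♗ ♙ ♙ ♙ ♙ ♙ ♙│2
1│♖ ♘ · ♕ ♔ ♗ · ♖│1
  ─────────────────
  a b c d e f g h


4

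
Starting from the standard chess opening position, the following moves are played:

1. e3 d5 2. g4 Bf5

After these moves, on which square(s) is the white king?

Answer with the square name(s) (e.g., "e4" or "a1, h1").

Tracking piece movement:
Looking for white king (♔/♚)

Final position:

  a b c d e f g h
  ─────────────────
8│♜ ♞ · ♛ ♚ ♝ ♞ ♜│8
7│♟ ♟ ♟ · ♟ ♟ ♟ ♟│7
6│· · · · · · · ·│6
5│· · · ♟ · ♝ · ·│5
4│· · · · · · ♙ ·│4
3│· · · · ♙ · · ·│3
2│♙ ♙ ♙ ♙ · ♙ · ♙│2
1│♖ ♘ ♗ ♕ ♔ ♗ ♘ ♖│1
  ─────────────────
  a b c d e f g h


e1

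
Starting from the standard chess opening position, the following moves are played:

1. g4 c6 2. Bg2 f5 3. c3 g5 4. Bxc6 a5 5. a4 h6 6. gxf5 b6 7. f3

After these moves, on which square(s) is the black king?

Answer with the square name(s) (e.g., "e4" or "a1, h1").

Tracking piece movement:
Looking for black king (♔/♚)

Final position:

  a b c d e f g h
  ─────────────────
8│♜ ♞ ♝ ♛ ♚ ♝ ♞ ♜│8
7│· · · ♟ ♟ · · ·│7
6│· ♟ ♗ · · · · ♟│6
5│♟ · · · · ♙ ♟ ·│5
4│♙ · · · · · · ·│4
3│· · ♙ · · ♙ · ·│3
2│· ♙ · ♙ ♙ · · ♙│2
1│♖ ♘ ♗ ♕ ♔ · ♘ ♖│1
  ─────────────────
  a b c d e f g h


e8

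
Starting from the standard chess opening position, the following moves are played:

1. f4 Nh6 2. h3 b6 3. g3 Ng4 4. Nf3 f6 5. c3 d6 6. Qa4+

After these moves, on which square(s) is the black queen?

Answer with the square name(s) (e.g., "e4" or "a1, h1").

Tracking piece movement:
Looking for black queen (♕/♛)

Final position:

  a b c d e f g h
  ─────────────────
8│♜ ♞ ♝ ♛ ♚ ♝ · ♜│8
7│♟ · ♟ · ♟ · ♟ ♟│7
6│· ♟ · ♟ · ♟ · ·│6
5│· · · · · · · ·│5
4│♕ · · · · ♙ ♞ ·│4
3│· · ♙ · · ♘ ♙ ♙│3
2│♙ ♙ · ♙ ♙ · · ·│2
1│♖ ♘ ♗ · ♔ ♗ · ♖│1
  ─────────────────
  a b c d e f g h


d8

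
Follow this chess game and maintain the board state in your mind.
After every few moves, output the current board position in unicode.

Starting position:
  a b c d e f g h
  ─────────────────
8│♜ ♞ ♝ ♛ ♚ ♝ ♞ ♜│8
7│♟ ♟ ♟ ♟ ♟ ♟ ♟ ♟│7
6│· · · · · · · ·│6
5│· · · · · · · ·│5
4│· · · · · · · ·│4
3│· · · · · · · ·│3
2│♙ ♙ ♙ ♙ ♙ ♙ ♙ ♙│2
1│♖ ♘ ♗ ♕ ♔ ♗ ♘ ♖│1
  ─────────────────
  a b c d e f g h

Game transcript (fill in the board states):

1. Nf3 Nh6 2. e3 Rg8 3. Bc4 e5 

  a b c d e f g h
  ─────────────────
8│♜ ♞ ♝ ♛ ♚ ♝ ♜ ·│8
7│♟ ♟ ♟ ♟ · ♟ ♟ ♟│7
6│· · · · · · · ♞│6
5│· · · · ♟ · · ·│5
4│· · ♗ · · · · ·│4
3│· · · · ♙ ♘ · ·│3
2│♙ ♙ ♙ ♙ · ♙ ♙ ♙│2
1│♖ ♘ ♗ ♕ ♔ · · ♖│1
  ─────────────────
  a b c d e f g h

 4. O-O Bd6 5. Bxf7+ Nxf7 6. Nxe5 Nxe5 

  a b c d e f g h
  ─────────────────
8│♜ ♞ ♝ ♛ ♚ · ♜ ·│8
7│♟ ♟ ♟ ♟ · · ♟ ♟│7
6│· · · ♝ · · · ·│6
5│· · · · ♞ · · ·│5
4│· · · · · · · ·│4
3│· · · · ♙ · · ·│3
2│♙ ♙ ♙ ♙ · ♙ ♙ ♙│2
1│♖ ♘ ♗ ♕ · ♖ ♔ ·│1
  ─────────────────
  a b c d e f g h

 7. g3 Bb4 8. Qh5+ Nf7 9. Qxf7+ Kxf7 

  a b c d e f g h
  ─────────────────
8│♜ ♞ ♝ ♛ · · ♜ ·│8
7│♟ ♟ ♟ ♟ · ♚ ♟ ♟│7
6│· · · · · · · ·│6
5│· · · · · · · ·│5
4│· ♝ · · · · · ·│4
3│· · · · ♙ · ♙ ·│3
2│♙ ♙ ♙ ♙ · ♙ · ♙│2
1│♖ ♘ ♗ · · ♖ ♔ ·│1
  ─────────────────
  a b c d e f g h

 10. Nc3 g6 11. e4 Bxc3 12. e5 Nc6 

  a b c d e f g h
  ─────────────────
8│♜ · ♝ ♛ · · ♜ ·│8
7│♟ ♟ ♟ ♟ · ♚ · ♟│7
6│· · ♞ · · · ♟ ·│6
5│· · · · ♙ · · ·│5
4│· · · · · · · ·│4
3│· · ♝ · · · ♙ ·│3
2│♙ ♙ ♙ ♙ · ♙ · ♙│2
1│♖ · ♗ · · ♖ ♔ ·│1
  ─────────────────
  a b c d e f g h

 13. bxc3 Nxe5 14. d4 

  a b c d e f g h
  ─────────────────
8│♜ · ♝ ♛ · · ♜ ·│8
7│♟ ♟ ♟ ♟ · ♚ · ♟│7
6│· · · · · · ♟ ·│6
5│· · · · ♞ · · ·│5
4│· · · ♙ · · · ·│4
3│· · ♙ · · · ♙ ·│3
2│♙ · ♙ · · ♙ · ♙│2
1│♖ · ♗ · · ♖ ♔ ·│1
  ─────────────────
  a b c d e f g h
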